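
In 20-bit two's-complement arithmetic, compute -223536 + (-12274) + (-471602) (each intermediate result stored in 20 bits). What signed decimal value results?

341164

-223536 + (-12274) = -235810 (11000110011011011110)
-235810 + (-471602) = -707412 → wraps to 341164 (01010011010010101100)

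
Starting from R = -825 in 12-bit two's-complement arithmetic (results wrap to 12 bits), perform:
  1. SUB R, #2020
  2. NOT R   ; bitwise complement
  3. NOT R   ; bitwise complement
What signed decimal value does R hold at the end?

Start: R = -825 = 110011000111.
R = -825 − 2020 = -2845; wraps to 1251 = 010011100011
R = NOT 010011100011 = 101100011100 = -1252
R = NOT 101100011100 = 010011100011 = 1251

1251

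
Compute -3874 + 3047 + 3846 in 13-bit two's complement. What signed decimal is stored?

3019

-3874 + 3047 = -827 (1110011000101)
-827 + 3846 = 3019 (0101111001011)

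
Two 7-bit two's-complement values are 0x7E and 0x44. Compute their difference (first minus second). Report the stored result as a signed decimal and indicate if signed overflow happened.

58; no overflow

0x7E = 1111110 = -2 (signed)
0x44 = 1000100 = -60 (signed)
Subtract via negate-and-add: invert 1000100 + 1 = 0111100 (i.e. 60).
  1111110
+ 0111100
= 0111010  (discard carry-out 1)
Result 0111010: MSB = 0 → value 58.
Addends (after negating the subtrahend) have opposite signs, so signed overflow cannot occur.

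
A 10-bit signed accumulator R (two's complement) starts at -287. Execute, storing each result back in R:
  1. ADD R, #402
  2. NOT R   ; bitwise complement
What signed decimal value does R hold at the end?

Start: R = -287 = 1011100001.
R = -287 + 402 = 115 = 0001110011
R = NOT 0001110011 = 1110001100 = -116

-116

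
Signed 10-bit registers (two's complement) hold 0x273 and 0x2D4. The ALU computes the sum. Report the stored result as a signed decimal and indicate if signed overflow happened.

0x273 = 1001110011 = -397 (signed)
0x2D4 = 1011010100 = -300 (signed)
  1001110011
+ 1011010100
= 0101000111  (discard carry-out 1)
Result 0101000111: MSB = 0 → value 327.
Both addends are negative but the stored result is non-negative: signed overflow. The true value -397 + (-300) = -697 lies outside [-512, 511].

327; overflow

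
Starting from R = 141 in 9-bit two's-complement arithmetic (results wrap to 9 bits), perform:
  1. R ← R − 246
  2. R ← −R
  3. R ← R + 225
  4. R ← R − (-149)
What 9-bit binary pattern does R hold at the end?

111011111

Start: R = 141 = 010001101.
R = 141 − 246 = -105 = 110010111
R = −(-105) = 105 = 001101001
R = 105 + 225 = 330; wraps to -182 = 101001010
R = -182 − (-149) = -33 = 111011111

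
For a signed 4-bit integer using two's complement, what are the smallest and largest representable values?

Minimum: −2^3 = -8.
Maximum: 2^3 − 1 = 7.

min = -8, max = 7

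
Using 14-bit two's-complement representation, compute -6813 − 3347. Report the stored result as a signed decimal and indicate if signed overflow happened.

-6813 → 10010101100011
3347 → 00110100010011
Subtract via negate-and-add: invert 00110100010011 + 1 = 11001011101101 (i.e. -3347).
  10010101100011
+ 11001011101101
= 01100001010000  (discard carry-out 1)
Result 01100001010000: MSB = 0 → value 6224.
Both addends (after negating the subtrahend) are negative but the stored result is non-negative: signed overflow. The true value -6813 − 3347 = -10160 lies outside [-8192, 8191].

6224; overflow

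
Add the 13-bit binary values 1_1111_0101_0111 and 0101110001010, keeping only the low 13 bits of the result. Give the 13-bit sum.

0101011100001

  1111101010111
+ 0101110001010
= 0101011100001  (discard carry-out 1)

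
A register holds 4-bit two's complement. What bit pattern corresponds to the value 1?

0001

1 is non-negative, so write it directly in 4 bits: 0001.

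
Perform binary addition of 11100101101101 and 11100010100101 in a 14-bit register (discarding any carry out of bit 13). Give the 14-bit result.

  11100101101101
+ 11100010100101
= 11001000010010  (discard carry-out 1)

11001000010010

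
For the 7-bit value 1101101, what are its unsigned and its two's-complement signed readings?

Unsigned: 1101101 = 109.
Signed: MSB=1 → 109 − 128 = -19.

unsigned = 109, signed = -19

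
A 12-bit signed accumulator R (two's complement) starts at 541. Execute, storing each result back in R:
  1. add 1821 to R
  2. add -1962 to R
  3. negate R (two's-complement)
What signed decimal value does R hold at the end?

-400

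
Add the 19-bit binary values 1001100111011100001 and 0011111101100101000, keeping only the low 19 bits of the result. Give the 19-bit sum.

1101100101000001001

  1001100111011100001
+ 0011111101100101000
= 1101100101000001001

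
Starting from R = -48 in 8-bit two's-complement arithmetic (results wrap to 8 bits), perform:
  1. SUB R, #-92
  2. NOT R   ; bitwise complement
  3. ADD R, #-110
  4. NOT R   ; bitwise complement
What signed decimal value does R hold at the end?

-102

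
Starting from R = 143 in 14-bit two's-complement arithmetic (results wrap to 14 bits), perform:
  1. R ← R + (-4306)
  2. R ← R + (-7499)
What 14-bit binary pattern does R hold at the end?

01001001110010

Start: R = 143 = 00000010001111.
R = 143 + (-4306) = -4163 = 10111110111101
R = -4163 + (-7499) = -11662; wraps to 4722 = 01001001110010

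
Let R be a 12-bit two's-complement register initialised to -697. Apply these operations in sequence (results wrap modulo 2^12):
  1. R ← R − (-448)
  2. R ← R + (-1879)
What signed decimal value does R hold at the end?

Start: R = -697 = 110101000111.
R = -697 − (-448) = -249 = 111100000111
R = -249 + (-1879) = -2128; wraps to 1968 = 011110110000

1968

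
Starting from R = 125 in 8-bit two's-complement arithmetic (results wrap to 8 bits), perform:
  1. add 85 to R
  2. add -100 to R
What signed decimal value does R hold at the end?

110

Start: R = 125 = 01111101.
R = 125 + 85 = 210; wraps to -46 = 11010010
R = -46 + (-100) = -146; wraps to 110 = 01101110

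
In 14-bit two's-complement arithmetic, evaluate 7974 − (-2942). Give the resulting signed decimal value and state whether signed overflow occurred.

-5468; overflow

7974 → 01111100100110
-2942 → 11010010000010
Subtract via negate-and-add: invert 11010010000010 + 1 = 00101101111110 (i.e. 2942).
  01111100100110
+ 00101101111110
= 10101010100100
Result 10101010100100: MSB = 1 → 10916 − 16384 = -5468.
Both addends (after negating the subtrahend) are non-negative but the stored result is negative: signed overflow. The true value 7974 − (-2942) = 10916 lies outside [-8192, 8191].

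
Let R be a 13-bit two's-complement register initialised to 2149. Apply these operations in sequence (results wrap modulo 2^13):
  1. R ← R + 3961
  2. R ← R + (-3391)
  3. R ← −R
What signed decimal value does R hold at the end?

Start: R = 2149 = 0100001100101.
R = 2149 + 3961 = 6110; wraps to -2082 = 1011111011110
R = -2082 + (-3391) = -5473; wraps to 2719 = 0101010011111
R = −(2719) = -2719 = 1010101100001

-2719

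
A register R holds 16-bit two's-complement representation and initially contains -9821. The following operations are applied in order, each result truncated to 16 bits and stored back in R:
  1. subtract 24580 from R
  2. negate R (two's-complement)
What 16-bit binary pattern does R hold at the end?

1000011001100001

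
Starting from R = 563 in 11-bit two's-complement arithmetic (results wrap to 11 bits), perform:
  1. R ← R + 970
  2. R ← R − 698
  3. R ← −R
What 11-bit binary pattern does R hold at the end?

10010111101

Start: R = 563 = 01000110011.
R = 563 + 970 = 1533; wraps to -515 = 10111111101
R = -515 − 698 = -1213; wraps to 835 = 01101000011
R = −(835) = -835 = 10010111101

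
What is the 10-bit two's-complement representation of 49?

49 is non-negative, so write it directly in 10 bits: 0000110001.

0000110001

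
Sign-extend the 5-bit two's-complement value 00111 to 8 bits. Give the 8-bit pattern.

MSB of 00111 is 0; replicate it into the new high bits.
000|00111 → 00000111 (still 7).

00000111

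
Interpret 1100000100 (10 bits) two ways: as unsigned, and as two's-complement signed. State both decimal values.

unsigned = 772, signed = -252

Unsigned: 1100000100 = 772.
Signed: MSB=1 → 772 − 1024 = -252.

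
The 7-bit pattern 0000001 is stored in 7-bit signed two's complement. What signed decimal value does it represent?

1

MSB is 0, so the value is non-negative: 0000001 = 1.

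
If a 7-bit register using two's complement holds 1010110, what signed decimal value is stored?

-42

MSB is 1, so the value is negative.
Invert: 0101001. Add 1: 0101010 = 42. So the value is −42.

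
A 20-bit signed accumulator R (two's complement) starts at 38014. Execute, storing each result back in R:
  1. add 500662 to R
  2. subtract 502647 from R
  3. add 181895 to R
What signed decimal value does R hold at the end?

Start: R = 38014 = 00001001010001111110.
R = 38014 + 500662 = 538676; wraps to -509900 = 10000011100000110100
R = -509900 − 502647 = -1012547; wraps to 36029 = 00001000110010111101
R = 36029 + 181895 = 217924 = 00110101001101000100

217924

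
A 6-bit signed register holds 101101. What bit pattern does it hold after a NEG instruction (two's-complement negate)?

010011

Invert: 010010. Add 1: 010011.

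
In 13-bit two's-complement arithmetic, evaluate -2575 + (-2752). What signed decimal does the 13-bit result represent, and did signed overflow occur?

2865; overflow

-2575 → 1010111110001
-2752 → 1010101000000
  1010111110001
+ 1010101000000
= 0101100110001  (discard carry-out 1)
Result 0101100110001: MSB = 0 → value 2865.
Both addends are negative but the stored result is non-negative: signed overflow. The true value -2575 + (-2752) = -5327 lies outside [-4096, 4095].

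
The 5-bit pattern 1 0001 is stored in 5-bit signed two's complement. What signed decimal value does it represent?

-15

MSB is 1, so the value is negative.
Unsigned reading: 17. Subtract 2^5 = 32: 17 − 32 = -15.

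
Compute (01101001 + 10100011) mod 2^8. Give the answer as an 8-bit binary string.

00001100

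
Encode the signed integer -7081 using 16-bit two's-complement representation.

|-7081| = 7081 = 0001101110101001 in 16 bits.
Invert the bits: 1110010001010110. Add 1: 1110010001010111.
Check: 1110010001010111 reads as 58455 − 65536 = -7081.

1110010001010111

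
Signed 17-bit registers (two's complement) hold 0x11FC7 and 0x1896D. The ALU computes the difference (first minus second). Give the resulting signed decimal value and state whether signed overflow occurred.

-27046; no overflow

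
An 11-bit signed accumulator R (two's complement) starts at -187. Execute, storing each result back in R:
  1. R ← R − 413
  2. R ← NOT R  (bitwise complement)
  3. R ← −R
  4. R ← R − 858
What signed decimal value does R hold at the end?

Start: R = -187 = 11101000101.
R = -187 − 413 = -600 = 10110101000
R = NOT 10110101000 = 01001010111 = 599
R = −(599) = -599 = 10110101001
R = -599 − 858 = -1457; wraps to 591 = 01001001111

591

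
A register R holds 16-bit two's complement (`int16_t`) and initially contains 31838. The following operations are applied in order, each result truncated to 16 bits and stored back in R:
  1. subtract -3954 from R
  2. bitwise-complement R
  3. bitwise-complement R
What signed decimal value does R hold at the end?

-29744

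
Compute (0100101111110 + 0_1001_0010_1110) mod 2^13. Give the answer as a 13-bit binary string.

1001010101100

  0100101111110
+ 0100100101110
= 1001010101100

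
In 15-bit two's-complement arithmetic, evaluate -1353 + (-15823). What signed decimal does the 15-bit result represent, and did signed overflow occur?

-1353 → 111101010110111
-15823 → 100001000110001
  111101010110111
+ 100001000110001
= 011110011101000  (discard carry-out 1)
Result 011110011101000: MSB = 0 → value 15592.
Both addends are negative but the stored result is non-negative: signed overflow. The true value -1353 + (-15823) = -17176 lies outside [-16384, 16383].

15592; overflow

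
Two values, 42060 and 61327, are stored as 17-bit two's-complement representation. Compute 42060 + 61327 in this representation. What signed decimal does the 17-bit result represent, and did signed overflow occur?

42060 → 01010010001001100
61327 → 01110111110001111
  01010010001001100
+ 01110111110001111
= 11001001111011011
Result 11001001111011011: MSB = 1 → 103387 − 131072 = -27685.
Both addends are non-negative but the stored result is negative: signed overflow. The true value 42060 + 61327 = 103387 lies outside [-65536, 65535].

-27685; overflow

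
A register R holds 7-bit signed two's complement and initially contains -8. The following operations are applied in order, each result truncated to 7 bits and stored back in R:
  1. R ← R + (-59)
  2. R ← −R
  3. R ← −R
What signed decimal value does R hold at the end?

61

Start: R = -8 = 1111000.
R = -8 + (-59) = -67; wraps to 61 = 0111101
R = −(61) = -61 = 1000011
R = −(-61) = 61 = 0111101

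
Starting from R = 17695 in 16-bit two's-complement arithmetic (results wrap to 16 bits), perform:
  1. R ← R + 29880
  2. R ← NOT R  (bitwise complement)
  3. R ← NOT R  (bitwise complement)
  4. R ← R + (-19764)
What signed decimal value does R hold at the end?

27811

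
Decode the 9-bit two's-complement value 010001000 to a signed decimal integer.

136

MSB is 0, so the value is non-negative: 010001000 = 136.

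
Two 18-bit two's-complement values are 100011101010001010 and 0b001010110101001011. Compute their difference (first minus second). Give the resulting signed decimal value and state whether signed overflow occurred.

100011101010001010 = -116086 (signed)
0b001010110101001011 → 001010110101001011 = 44363 (signed)
Subtract via negate-and-add: invert 001010110101001011 + 1 = 110101001010110101 (i.e. -44363).
  100011101010001010
+ 110101001010110101
= 011000110100111111  (discard carry-out 1)
Result 011000110100111111: MSB = 0 → value 101695.
Both addends (after negating the subtrahend) are negative but the stored result is non-negative: signed overflow. The true value -116086 − 44363 = -160449 lies outside [-131072, 131071].

101695; overflow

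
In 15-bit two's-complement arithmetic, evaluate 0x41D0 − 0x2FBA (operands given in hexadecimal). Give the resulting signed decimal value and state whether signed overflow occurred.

4630; overflow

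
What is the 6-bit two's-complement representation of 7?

000111

7 is non-negative, so write it directly in 6 bits: 000111.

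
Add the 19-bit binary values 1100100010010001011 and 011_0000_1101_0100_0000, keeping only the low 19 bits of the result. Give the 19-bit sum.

0010101000111001011

  1100100010010001011
+ 0110000110101000000
= 0010101000111001011  (discard carry-out 1)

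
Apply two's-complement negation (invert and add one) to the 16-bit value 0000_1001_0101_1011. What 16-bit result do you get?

1111011010100101

Invert: 1111011010100100. Add 1: 1111011010100101.
Check: 0000100101011011 = 2395, 1111011010100101 = -2395.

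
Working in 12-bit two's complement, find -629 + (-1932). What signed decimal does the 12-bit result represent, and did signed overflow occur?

-629 → 110110001011
-1932 → 100001110100
  110110001011
+ 100001110100
= 010111111111  (discard carry-out 1)
Result 010111111111: MSB = 0 → value 1535.
Both addends are negative but the stored result is non-negative: signed overflow. The true value -629 + (-1932) = -2561 lies outside [-2048, 2047].

1535; overflow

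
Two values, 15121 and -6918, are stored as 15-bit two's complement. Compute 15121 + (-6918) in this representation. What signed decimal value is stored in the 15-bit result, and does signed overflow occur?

8203; no overflow

15121 → 011101100010001
-6918 → 110010011111010
  011101100010001
+ 110010011111010
= 010000000001011  (discard carry-out 1)
Result 010000000001011: MSB = 0 → value 8203.
Addends have opposite signs, so signed overflow cannot occur.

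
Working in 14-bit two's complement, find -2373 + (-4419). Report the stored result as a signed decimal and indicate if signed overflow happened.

-2373 → 11011010111011
-4419 → 10111010111101
  11011010111011
+ 10111010111101
= 10010101111000  (discard carry-out 1)
Result 10010101111000: MSB = 1 → 9592 − 16384 = -6792.
Both addends are negative and so is the stored result: no signed overflow.

-6792; no overflow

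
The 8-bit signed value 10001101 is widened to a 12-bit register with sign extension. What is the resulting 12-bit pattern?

111110001101

MSB of 10001101 is 1; replicate it into the new high bits.
1111|10001101 → 111110001101 (still -115).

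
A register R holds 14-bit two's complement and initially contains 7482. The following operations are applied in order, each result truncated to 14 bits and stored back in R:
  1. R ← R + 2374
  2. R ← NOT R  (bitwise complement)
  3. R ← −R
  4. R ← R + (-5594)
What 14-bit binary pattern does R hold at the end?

Start: R = 7482 = 01110100111010.
R = 7482 + 2374 = 9856; wraps to -6528 = 10011010000000
R = NOT 10011010000000 = 01100101111111 = 6527
R = −(6527) = -6527 = 10011010000001
R = -6527 + (-5594) = -12121; wraps to 4263 = 01000010100111

01000010100111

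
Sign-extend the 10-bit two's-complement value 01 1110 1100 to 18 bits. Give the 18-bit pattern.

000000000111101100

MSB of 0111101100 is 0; replicate it into the new high bits.
00000000|0111101100 → 000000000111101100 (still 492).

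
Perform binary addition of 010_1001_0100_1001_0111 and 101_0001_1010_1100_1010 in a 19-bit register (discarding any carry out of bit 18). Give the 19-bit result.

1111010111101100001

  0101001010010010111
+ 1010001101011001010
= 1111010111101100001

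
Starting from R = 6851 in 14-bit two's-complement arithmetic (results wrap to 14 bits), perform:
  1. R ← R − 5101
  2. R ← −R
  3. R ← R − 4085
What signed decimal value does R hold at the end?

-5835

Start: R = 6851 = 01101011000011.
R = 6851 − 5101 = 1750 = 00011011010110
R = −(1750) = -1750 = 11100100101010
R = -1750 − 4085 = -5835 = 10100100110101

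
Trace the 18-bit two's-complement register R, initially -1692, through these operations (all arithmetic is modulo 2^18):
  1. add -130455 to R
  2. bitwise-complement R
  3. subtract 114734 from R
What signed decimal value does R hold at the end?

Start: R = -1692 = 111111100101100100.
R = -1692 + (-130455) = -132147; wraps to 129997 = 011111101111001101
R = NOT 011111101111001101 = 100000010000110010 = -129998
R = -129998 − 114734 = -244732; wraps to 17412 = 000100010000000100

17412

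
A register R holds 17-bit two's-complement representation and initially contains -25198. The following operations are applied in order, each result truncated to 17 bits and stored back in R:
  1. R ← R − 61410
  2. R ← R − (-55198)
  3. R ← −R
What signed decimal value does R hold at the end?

31410

Start: R = -25198 = 11001110110010010.
R = -25198 − 61410 = -86608; wraps to 44464 = 01010110110110000
R = 44464 − (-55198) = 99662; wraps to -31410 = 11000010101001110
R = −(-31410) = 31410 = 00111101010110010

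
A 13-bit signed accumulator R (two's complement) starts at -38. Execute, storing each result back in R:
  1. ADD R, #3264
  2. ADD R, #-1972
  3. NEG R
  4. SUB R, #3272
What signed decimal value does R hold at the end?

Start: R = -38 = 1111111011010.
R = -38 + 3264 = 3226 = 0110010011010
R = 3226 + (-1972) = 1254 = 0010011100110
R = −(1254) = -1254 = 1101100011010
R = -1254 − 3272 = -4526; wraps to 3666 = 0111001010010

3666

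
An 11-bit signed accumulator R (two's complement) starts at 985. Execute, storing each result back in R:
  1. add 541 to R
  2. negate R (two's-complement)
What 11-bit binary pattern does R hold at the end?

Start: R = 985 = 01111011001.
R = 985 + 541 = 1526; wraps to -522 = 10111110110
R = −(-522) = 522 = 01000001010

01000001010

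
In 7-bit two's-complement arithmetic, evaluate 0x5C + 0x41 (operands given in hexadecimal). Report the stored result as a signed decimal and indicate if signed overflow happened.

29; overflow

0x5C = 1011100 = -36 (signed)
0x41 = 1000001 = -63 (signed)
  1011100
+ 1000001
= 0011101  (discard carry-out 1)
Result 0011101: MSB = 0 → value 29.
Both addends are negative but the stored result is non-negative: signed overflow. The true value -36 + (-63) = -99 lies outside [-64, 63].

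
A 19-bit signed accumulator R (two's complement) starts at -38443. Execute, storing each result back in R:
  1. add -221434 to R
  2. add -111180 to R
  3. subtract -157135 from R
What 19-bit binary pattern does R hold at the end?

1001011110001011110

Start: R = -38443 = 1110110100111010101.
R = -38443 + (-221434) = -259877 = 1000000100011011011
R = -259877 + (-111180) = -371057; wraps to 153231 = 0100101011010001111
R = 153231 − (-157135) = 310366; wraps to -213922 = 1001011110001011110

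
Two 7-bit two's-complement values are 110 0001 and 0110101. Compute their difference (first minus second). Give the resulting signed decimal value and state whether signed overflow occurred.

44; overflow

110 0001 → 1100001 = -31 (signed)
0110101 = 53 (signed)
Subtract via negate-and-add: invert 0110101 + 1 = 1001011 (i.e. -53).
  1100001
+ 1001011
= 0101100  (discard carry-out 1)
Result 0101100: MSB = 0 → value 44.
Both addends (after negating the subtrahend) are negative but the stored result is non-negative: signed overflow. The true value -31 − 53 = -84 lies outside [-64, 63].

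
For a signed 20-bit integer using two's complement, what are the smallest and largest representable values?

min = -524288, max = 524287

Minimum: −2^19 = -524288.
Maximum: 2^19 − 1 = 524287.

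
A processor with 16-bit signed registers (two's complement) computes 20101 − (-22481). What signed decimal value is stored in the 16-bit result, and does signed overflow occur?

-22954; overflow

20101 → 0100111010000101
-22481 → 1010100000101111
Subtract via negate-and-add: invert 1010100000101111 + 1 = 0101011111010001 (i.e. 22481).
  0100111010000101
+ 0101011111010001
= 1010011001010110
Result 1010011001010110: MSB = 1 → 42582 − 65536 = -22954.
Both addends (after negating the subtrahend) are non-negative but the stored result is negative: signed overflow. The true value 20101 − (-22481) = 42582 lies outside [-32768, 32767].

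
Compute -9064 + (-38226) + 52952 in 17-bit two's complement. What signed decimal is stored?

5662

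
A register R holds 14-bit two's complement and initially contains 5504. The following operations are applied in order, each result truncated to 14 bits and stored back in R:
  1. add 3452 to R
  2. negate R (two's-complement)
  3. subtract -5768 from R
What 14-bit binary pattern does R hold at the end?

Start: R = 5504 = 01010110000000.
R = 5504 + 3452 = 8956; wraps to -7428 = 10001011111100
R = −(-7428) = 7428 = 01110100000100
R = 7428 − (-5768) = 13196; wraps to -3188 = 11001110001100

11001110001100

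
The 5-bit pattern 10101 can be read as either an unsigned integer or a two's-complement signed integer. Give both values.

unsigned = 21, signed = -11

Unsigned: 10101 = 21.
Signed: MSB=1 → 21 − 32 = -11.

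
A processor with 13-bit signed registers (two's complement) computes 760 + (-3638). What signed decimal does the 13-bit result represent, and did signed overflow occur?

760 → 0001011111000
-3638 → 1000111001010
  0001011111000
+ 1000111001010
= 1010011000010
Result 1010011000010: MSB = 1 → 5314 − 8192 = -2878.
Addends have opposite signs, so signed overflow cannot occur.

-2878; no overflow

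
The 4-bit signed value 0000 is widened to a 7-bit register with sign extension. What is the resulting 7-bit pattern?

MSB of 0000 is 0; replicate it into the new high bits.
000|0000 → 0000000 (still 0).

0000000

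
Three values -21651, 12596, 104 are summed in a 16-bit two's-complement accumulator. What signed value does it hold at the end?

-8951

-21651 + 12596 = -9055 (1101110010100001)
-9055 + 104 = -8951 (1101110100001001)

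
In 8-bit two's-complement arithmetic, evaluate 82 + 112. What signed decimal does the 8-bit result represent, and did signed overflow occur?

82 → 01010010
112 → 01110000
  01010010
+ 01110000
= 11000010
Result 11000010: MSB = 1 → 194 − 256 = -62.
Both addends are non-negative but the stored result is negative: signed overflow. The true value 82 + 112 = 194 lies outside [-128, 127].

-62; overflow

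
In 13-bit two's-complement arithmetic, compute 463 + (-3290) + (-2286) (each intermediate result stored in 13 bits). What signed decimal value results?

463 + (-3290) = -2827 (1010011110101)
-2827 + (-2286) = -5113 → wraps to 3079 (0110000000111)

3079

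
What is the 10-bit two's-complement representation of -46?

1111010010

|-46| = 46 = 0000101110 in 10 bits.
Invert the bits: 1111010001. Add 1: 1111010010.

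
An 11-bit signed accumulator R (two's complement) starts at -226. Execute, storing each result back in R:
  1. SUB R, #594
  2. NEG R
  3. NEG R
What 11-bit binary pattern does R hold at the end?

10011001100

Start: R = -226 = 11100011110.
R = -226 − 594 = -820 = 10011001100
R = −(-820) = 820 = 01100110100
R = −(820) = -820 = 10011001100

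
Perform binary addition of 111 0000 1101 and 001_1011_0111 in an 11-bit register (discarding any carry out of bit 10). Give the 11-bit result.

00011000100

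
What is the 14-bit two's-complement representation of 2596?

2596 is non-negative, so write it directly in 14 bits: 00101000100100.

00101000100100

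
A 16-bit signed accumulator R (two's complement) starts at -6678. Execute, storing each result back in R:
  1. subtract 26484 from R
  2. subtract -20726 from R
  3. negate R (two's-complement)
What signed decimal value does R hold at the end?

Start: R = -6678 = 1110010111101010.
R = -6678 − 26484 = -33162; wraps to 32374 = 0111111001110110
R = 32374 − (-20726) = 53100; wraps to -12436 = 1100111101101100
R = −(-12436) = 12436 = 0011000010010100

12436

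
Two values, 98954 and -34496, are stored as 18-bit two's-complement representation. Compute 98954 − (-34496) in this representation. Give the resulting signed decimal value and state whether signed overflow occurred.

-128694; overflow

98954 → 011000001010001010
-34496 → 110111100101000000
Subtract via negate-and-add: invert 110111100101000000 + 1 = 001000011011000000 (i.e. 34496).
  011000001010001010
+ 001000011011000000
= 100000100101001010
Result 100000100101001010: MSB = 1 → 133450 − 262144 = -128694.
Both addends (after negating the subtrahend) are non-negative but the stored result is negative: signed overflow. The true value 98954 − (-34496) = 133450 lies outside [-131072, 131071].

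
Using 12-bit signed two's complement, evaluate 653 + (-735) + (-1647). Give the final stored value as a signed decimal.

-1729

653 + (-735) = -82 (111110101110)
-82 + (-1647) = -1729 (100100111111)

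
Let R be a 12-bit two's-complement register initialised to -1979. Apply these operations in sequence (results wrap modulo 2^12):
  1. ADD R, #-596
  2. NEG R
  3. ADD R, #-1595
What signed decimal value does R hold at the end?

Start: R = -1979 = 100001000101.
R = -1979 + (-596) = -2575; wraps to 1521 = 010111110001
R = −(1521) = -1521 = 101000001111
R = -1521 + (-1595) = -3116; wraps to 980 = 001111010100

980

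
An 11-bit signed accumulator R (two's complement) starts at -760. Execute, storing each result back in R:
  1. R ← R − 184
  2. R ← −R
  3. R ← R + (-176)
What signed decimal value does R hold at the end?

Start: R = -760 = 10100001000.
R = -760 − 184 = -944 = 10001010000
R = −(-944) = 944 = 01110110000
R = 944 + (-176) = 768 = 01100000000

768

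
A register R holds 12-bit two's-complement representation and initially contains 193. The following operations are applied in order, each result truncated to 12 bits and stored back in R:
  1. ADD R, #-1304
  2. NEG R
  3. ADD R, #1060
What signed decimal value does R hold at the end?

-1925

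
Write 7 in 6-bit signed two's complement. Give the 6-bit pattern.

7 is non-negative, so write it directly in 6 bits: 000111.

000111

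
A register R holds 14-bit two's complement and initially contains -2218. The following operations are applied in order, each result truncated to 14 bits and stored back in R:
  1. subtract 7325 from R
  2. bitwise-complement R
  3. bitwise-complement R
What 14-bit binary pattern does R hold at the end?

01101010111001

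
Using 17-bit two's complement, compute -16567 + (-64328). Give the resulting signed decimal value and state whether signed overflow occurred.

-16567 → 11011111101001001
-64328 → 10000010010111000
  11011111101001001
+ 10000010010111000
= 01100010000000001  (discard carry-out 1)
Result 01100010000000001: MSB = 0 → value 50177.
Both addends are negative but the stored result is non-negative: signed overflow. The true value -16567 + (-64328) = -80895 lies outside [-65536, 65535].

50177; overflow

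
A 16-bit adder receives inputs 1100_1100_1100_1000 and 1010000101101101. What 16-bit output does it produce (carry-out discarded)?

0110111000110101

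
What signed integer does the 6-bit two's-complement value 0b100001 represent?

-31

MSB is 1, so the value is negative.
Unsigned reading: 33. Subtract 2^6 = 64: 33 − 64 = -31.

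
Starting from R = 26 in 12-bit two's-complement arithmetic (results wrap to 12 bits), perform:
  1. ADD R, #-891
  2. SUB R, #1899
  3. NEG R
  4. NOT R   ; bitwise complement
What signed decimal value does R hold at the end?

1331

Start: R = 26 = 000000011010.
R = 26 + (-891) = -865 = 110010011111
R = -865 − 1899 = -2764; wraps to 1332 = 010100110100
R = −(1332) = -1332 = 101011001100
R = NOT 101011001100 = 010100110011 = 1331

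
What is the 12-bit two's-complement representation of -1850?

|-1850| = 1850 = 011100111010 in 12 bits.
Invert the bits: 100011000101. Add 1: 100011000110.
Check: 100011000110 reads as 2246 − 4096 = -1850.

100011000110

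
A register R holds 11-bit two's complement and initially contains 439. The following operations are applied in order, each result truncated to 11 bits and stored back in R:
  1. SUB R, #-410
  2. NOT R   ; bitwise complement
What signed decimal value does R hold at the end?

Start: R = 439 = 00110110111.
R = 439 − (-410) = 849 = 01101010001
R = NOT 01101010001 = 10010101110 = -850

-850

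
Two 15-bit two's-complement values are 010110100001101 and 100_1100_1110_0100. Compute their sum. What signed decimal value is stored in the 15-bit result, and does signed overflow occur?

-1551; no overflow

010110100001101 = 11533 (signed)
100_1100_1110_0100 → 100110011100100 = -13084 (signed)
  010110100001101
+ 100110011100100
= 111100111110001
Result 111100111110001: MSB = 1 → 31217 − 32768 = -1551.
Addends have opposite signs, so signed overflow cannot occur.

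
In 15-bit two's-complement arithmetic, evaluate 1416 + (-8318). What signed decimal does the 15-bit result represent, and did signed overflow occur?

1416 → 000010110001000
-8318 → 101111110000010
  000010110001000
+ 101111110000010
= 110010100001010
Result 110010100001010: MSB = 1 → 25866 − 32768 = -6902.
Addends have opposite signs, so signed overflow cannot occur.

-6902; no overflow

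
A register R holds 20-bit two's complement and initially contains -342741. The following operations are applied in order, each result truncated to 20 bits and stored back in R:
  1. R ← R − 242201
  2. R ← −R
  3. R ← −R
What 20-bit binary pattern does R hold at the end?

01110001001100010010

Start: R = -342741 = 10101100010100101011.
R = -342741 − 242201 = -584942; wraps to 463634 = 01110001001100010010
R = −(463634) = -463634 = 10001110110011101110
R = −(-463634) = 463634 = 01110001001100010010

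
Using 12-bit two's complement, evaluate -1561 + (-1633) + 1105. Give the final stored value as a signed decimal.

2007

-1561 + (-1633) = -3194 → wraps to 902 (001110000110)
902 + 1105 = 2007 (011111010111)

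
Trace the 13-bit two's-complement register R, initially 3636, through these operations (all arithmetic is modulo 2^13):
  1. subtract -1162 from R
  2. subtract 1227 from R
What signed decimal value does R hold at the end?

3571

Start: R = 3636 = 0111000110100.
R = 3636 − (-1162) = 4798; wraps to -3394 = 1001010111110
R = -3394 − 1227 = -4621; wraps to 3571 = 0110111110011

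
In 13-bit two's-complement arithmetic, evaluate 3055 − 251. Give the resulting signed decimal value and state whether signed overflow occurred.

3055 → 0101111101111
251 → 0000011111011
Subtract via negate-and-add: invert 0000011111011 + 1 = 1111100000101 (i.e. -251).
  0101111101111
+ 1111100000101
= 0101011110100  (discard carry-out 1)
Result 0101011110100: MSB = 0 → value 2804.
Addends (after negating the subtrahend) have opposite signs, so signed overflow cannot occur.

2804; no overflow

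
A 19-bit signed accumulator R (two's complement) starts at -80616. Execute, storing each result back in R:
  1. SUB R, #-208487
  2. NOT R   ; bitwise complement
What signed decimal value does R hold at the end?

Start: R = -80616 = 1101100010100011000.
R = -80616 − (-208487) = 127871 = 0011111001101111111
R = NOT 0011111001101111111 = 1100000110010000000 = -127872

-127872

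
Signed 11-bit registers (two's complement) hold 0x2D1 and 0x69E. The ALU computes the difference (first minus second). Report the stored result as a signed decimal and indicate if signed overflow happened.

-973; overflow

0x2D1 = 01011010001 = 721 (signed)
0x69E = 11010011110 = -354 (signed)
Subtract via negate-and-add: invert 11010011110 + 1 = 00101100010 (i.e. 354).
  01011010001
+ 00101100010
= 10000110011
Result 10000110011: MSB = 1 → 1075 − 2048 = -973.
Both addends (after negating the subtrahend) are non-negative but the stored result is negative: signed overflow. The true value 721 − (-354) = 1075 lies outside [-1024, 1023].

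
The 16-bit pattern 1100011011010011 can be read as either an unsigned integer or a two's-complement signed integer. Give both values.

unsigned = 50899, signed = -14637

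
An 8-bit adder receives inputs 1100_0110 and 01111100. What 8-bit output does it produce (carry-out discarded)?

  11000110
+ 01111100
= 01000010  (discard carry-out 1)

01000010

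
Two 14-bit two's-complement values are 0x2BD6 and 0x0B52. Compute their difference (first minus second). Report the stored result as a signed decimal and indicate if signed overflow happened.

0x2BD6 = 10101111010110 = -5162 (signed)
0x0B52 = 00101101010010 = 2898 (signed)
Subtract via negate-and-add: invert 00101101010010 + 1 = 11010010101110 (i.e. -2898).
  10101111010110
+ 11010010101110
= 10000010000100  (discard carry-out 1)
Result 10000010000100: MSB = 1 → 8324 − 16384 = -8060.
Both addends (after negating the subtrahend) are negative and so is the stored result: no signed overflow.

-8060; no overflow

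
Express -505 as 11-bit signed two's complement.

|-505| = 505 = 00111111001 in 11 bits.
Invert the bits: 11000000110. Add 1: 11000000111.

11000000111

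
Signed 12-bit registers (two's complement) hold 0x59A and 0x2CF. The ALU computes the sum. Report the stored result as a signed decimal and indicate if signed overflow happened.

-1943; overflow

0x59A = 010110011010 = 1434 (signed)
0x2CF = 001011001111 = 719 (signed)
  010110011010
+ 001011001111
= 100001101001
Result 100001101001: MSB = 1 → 2153 − 4096 = -1943.
Both addends are non-negative but the stored result is negative: signed overflow. The true value 1434 + 719 = 2153 lies outside [-2048, 2047].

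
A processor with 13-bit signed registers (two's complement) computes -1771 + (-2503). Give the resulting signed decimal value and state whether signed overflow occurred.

-1771 → 1100100010101
-2503 → 1011000111001
  1100100010101
+ 1011000111001
= 0111101001110  (discard carry-out 1)
Result 0111101001110: MSB = 0 → value 3918.
Both addends are negative but the stored result is non-negative: signed overflow. The true value -1771 + (-2503) = -4274 lies outside [-4096, 4095].

3918; overflow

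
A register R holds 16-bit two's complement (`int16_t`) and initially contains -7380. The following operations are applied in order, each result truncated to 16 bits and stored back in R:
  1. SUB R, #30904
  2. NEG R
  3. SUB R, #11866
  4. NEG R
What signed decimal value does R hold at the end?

-26418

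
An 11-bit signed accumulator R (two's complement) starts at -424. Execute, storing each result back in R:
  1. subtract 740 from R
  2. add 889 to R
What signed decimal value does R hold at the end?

-275

Start: R = -424 = 11001011000.
R = -424 − 740 = -1164; wraps to 884 = 01101110100
R = 884 + 889 = 1773; wraps to -275 = 11011101101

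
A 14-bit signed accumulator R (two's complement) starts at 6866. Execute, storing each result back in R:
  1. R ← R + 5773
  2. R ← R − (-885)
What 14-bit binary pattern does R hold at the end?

11010011010100

Start: R = 6866 = 01101011010010.
R = 6866 + 5773 = 12639; wraps to -3745 = 11000101011111
R = -3745 − (-885) = -2860 = 11010011010100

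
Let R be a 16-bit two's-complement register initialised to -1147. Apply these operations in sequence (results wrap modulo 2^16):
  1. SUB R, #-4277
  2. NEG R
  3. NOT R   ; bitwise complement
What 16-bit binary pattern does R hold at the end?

0000110000111001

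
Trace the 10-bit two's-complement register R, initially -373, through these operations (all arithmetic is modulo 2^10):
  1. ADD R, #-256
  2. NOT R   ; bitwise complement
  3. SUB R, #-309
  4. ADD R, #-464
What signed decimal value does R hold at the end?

473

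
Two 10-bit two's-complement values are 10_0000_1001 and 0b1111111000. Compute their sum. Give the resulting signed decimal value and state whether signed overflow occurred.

10_0000_1001 → 1000001001 = -503 (signed)
0b1111111000 → 1111111000 = -8 (signed)
  1000001001
+ 1111111000
= 1000000001  (discard carry-out 1)
Result 1000000001: MSB = 1 → 513 − 1024 = -511.
Both addends are negative and so is the stored result: no signed overflow.

-511; no overflow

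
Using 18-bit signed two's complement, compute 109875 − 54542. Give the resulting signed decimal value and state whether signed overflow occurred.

109875 → 011010110100110011
54542 → 001101010100001110
Subtract via negate-and-add: invert 001101010100001110 + 1 = 110010101011110010 (i.e. -54542).
  011010110100110011
+ 110010101011110010
= 001101100000100101  (discard carry-out 1)
Result 001101100000100101: MSB = 0 → value 55333.
Addends (after negating the subtrahend) have opposite signs, so signed overflow cannot occur.

55333; no overflow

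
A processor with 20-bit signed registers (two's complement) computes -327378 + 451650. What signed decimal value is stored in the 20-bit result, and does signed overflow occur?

124272; no overflow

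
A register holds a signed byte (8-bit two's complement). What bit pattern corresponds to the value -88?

10101000

|-88| = 88 = 01011000 in 8 bits.
Invert the bits: 10100111. Add 1: 10101000.
Check: 10101000 reads as 168 − 256 = -88.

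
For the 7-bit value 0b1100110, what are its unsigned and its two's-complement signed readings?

Unsigned: 1100110 = 102.
Signed: MSB=1 → 102 − 128 = -26.

unsigned = 102, signed = -26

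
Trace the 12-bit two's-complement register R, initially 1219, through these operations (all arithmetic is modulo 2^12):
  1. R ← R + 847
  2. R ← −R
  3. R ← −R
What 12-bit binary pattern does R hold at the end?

100000010010

Start: R = 1219 = 010011000011.
R = 1219 + 847 = 2066; wraps to -2030 = 100000010010
R = −(-2030) = 2030 = 011111101110
R = −(2030) = -2030 = 100000010010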